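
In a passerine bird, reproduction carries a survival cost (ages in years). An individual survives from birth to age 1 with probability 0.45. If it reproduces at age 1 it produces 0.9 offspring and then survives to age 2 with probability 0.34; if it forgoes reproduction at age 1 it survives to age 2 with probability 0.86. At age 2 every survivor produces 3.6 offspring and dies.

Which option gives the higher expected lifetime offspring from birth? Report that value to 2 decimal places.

1.39

breed at age 1: R₀ = 0.45 × (0.9 + 0.34 × 3.6) = 0.45 × 2.1240 = 0.9558
delay to age 2: R₀ = 0.45 × (0.86 × 3.6) = 0.45 × 3.0960 = 1.3932
Higher: delay to age 2 (1.3932).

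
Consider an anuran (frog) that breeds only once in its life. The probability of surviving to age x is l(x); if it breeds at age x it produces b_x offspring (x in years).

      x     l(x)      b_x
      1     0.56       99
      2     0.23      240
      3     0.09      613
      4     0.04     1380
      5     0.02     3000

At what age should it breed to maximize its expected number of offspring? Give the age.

Expected offspring if breeding at age x = l(x) × b_x:
  age 1: 0.56 × 99 = 55.440
  age 2: 0.23 × 240 = 55.200
  age 3: 0.09 × 613 = 55.170
  age 4: 0.04 × 1380 = 55.200
  age 5: 0.02 × 3000 = 60.000
Maximum at age 5 (60.000).

5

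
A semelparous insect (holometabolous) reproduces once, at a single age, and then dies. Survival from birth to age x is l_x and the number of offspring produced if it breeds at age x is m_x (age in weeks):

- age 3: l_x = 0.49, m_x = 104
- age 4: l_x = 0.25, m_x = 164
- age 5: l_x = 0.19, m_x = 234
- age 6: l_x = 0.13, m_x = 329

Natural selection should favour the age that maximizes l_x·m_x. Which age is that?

3

Expected offspring if breeding at age x = l_x × m_x:
  age 3: 0.49 × 104 = 50.960
  age 4: 0.25 × 164 = 41.000
  age 5: 0.19 × 234 = 44.460
  age 6: 0.13 × 329 = 42.770
Maximum at age 3 (50.960).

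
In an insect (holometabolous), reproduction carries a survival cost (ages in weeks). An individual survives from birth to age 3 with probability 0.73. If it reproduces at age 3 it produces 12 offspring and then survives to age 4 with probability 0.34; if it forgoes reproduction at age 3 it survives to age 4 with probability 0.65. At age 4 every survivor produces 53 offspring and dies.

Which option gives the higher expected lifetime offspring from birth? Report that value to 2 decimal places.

breed at age 3: R₀ = 0.73 × (12 + 0.34 × 53) = 0.73 × 30.0200 = 21.9146
delay to age 4: R₀ = 0.73 × (0.65 × 53) = 0.73 × 34.4500 = 25.1485
Higher: delay to age 4 (25.1485).

25.15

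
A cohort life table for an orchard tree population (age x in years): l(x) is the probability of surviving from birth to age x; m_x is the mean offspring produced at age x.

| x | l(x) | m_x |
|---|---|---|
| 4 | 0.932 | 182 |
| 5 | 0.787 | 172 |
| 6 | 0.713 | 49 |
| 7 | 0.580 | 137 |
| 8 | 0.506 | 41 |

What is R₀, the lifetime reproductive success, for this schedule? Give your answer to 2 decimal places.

R₀ = Σ l(x) m_x:
  age 4: 0.932 × 182 = 169.6240
  age 5: 0.787 × 172 = 135.3640
  age 6: 0.713 × 49 = 34.9370
  age 7: 0.580 × 137 = 79.4600
  age 8: 0.506 × 41 = 20.7460
R₀ = 169.6240 + 135.3640 + 34.9370 + 79.4600 + 20.7460 = 440.1310

440.13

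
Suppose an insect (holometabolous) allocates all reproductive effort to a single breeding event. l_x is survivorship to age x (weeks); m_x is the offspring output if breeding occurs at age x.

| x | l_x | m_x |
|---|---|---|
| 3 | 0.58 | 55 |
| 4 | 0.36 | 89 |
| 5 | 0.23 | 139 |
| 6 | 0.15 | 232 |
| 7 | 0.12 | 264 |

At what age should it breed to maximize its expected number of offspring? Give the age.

6

Expected offspring if breeding at age x = l_x × m_x:
  age 3: 0.58 × 55 = 31.900
  age 4: 0.36 × 89 = 32.040
  age 5: 0.23 × 139 = 31.970
  age 6: 0.15 × 232 = 34.800
  age 7: 0.12 × 264 = 31.680
Maximum at age 6 (34.800).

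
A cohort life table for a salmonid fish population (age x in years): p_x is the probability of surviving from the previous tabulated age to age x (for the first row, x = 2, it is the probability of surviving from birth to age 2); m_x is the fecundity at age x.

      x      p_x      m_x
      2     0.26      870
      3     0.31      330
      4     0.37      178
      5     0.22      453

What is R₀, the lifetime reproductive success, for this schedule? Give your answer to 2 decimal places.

261.08

Survivorship from birth: l_x = p_2·p_3·…·p_x.
  l_2 = 0.26000
  l_3 = 0.08060
  l_4 = 0.02982
  l_5 = 0.00656
R₀ = Σ l_x m_x:
  age 2: 0.26000 × 870 = 226.2000
  age 3: 0.08060 × 330 = 26.5980
  age 4: 0.02982 × 178 = 5.3080
  age 5: 0.00656 × 453 = 2.9717
R₀ = 226.2000 + 26.5980 + 5.3080 + 2.9717 = 261.0776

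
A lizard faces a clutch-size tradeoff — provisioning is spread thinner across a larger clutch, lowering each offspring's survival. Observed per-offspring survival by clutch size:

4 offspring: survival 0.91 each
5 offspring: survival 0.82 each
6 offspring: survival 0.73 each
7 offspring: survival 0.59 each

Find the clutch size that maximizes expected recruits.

Expected recruits = c × s(c):
  c=4: 4 × 0.91 = 3.640
  c=5: 5 × 0.82 = 4.100
  c=6: 6 × 0.73 = 4.380
  c=7: 7 × 0.59 = 4.130
Maximum at c = 6 (4.380 recruits).

6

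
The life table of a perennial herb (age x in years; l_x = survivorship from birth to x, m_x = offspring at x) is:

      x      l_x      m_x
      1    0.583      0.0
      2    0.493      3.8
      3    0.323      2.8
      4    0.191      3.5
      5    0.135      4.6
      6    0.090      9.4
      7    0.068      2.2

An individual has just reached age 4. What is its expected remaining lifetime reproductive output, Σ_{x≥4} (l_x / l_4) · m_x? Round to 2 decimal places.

l_4 = 0.191. Conditional survival from age 4 to x is l_x / l_4.
  x=4: (0.191/0.191) × 3.5 = 3.5000
  x=5: (0.135/0.191) × 4.6 = 3.2513
  x=6: (0.090/0.191) × 9.4 = 4.4293
  x=7: (0.068/0.191) × 2.2 = 0.7832
Sum = 3.5000 + 3.2513 + 4.4293 + 0.7832 = 11.9639

11.96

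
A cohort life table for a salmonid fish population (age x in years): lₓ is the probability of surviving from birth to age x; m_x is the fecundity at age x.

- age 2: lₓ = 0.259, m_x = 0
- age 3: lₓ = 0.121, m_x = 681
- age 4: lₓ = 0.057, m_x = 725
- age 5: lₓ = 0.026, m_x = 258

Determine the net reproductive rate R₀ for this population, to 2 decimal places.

130.43

R₀ = Σ lₓ m_x:
  age 2: 0.259 × 0 = 0.0000
  age 3: 0.121 × 681 = 82.4010
  age 4: 0.057 × 725 = 41.3250
  age 5: 0.026 × 258 = 6.7080
R₀ = 0.0000 + 82.4010 + 41.3250 + 6.7080 = 130.4340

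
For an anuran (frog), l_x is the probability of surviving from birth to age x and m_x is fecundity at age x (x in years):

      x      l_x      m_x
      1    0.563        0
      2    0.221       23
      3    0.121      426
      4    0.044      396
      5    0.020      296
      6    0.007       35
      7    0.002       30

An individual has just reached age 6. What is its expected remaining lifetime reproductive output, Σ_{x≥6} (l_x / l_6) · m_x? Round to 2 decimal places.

43.57

l_6 = 0.007. Conditional survival from age 6 to x is l_x / l_6.
  x=6: (0.007/0.007) × 35 = 35.0000
  x=7: (0.002/0.007) × 30 = 8.5714
Sum = 35.0000 + 8.5714 = 43.5714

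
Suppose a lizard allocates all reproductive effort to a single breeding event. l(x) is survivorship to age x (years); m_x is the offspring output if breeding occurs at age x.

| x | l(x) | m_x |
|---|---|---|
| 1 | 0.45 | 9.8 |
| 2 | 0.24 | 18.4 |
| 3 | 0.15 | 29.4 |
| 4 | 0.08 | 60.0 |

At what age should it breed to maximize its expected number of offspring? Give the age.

Expected offspring if breeding at age x = l(x) × m_x:
  age 1: 0.45 × 9.8 = 4.410
  age 2: 0.24 × 18.4 = 4.416
  age 3: 0.15 × 29.4 = 4.410
  age 4: 0.08 × 60.0 = 4.800
Maximum at age 4 (4.800).

4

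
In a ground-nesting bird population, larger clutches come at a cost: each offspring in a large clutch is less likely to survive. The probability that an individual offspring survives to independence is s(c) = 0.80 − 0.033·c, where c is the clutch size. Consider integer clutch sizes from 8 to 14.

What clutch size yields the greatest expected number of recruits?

Expected recruits = c × s(c):
  c=8: 8 × 0.536 = 4.288
  c=9: 9 × 0.503 = 4.527
  c=10: 10 × 0.470 = 4.700
  c=11: 11 × 0.437 = 4.807
  c=12: 12 × 0.404 = 4.848
  c=13: 13 × 0.371 = 4.823
  c=14: 14 × 0.338 = 4.732
Maximum at c = 12 (4.848 recruits).

12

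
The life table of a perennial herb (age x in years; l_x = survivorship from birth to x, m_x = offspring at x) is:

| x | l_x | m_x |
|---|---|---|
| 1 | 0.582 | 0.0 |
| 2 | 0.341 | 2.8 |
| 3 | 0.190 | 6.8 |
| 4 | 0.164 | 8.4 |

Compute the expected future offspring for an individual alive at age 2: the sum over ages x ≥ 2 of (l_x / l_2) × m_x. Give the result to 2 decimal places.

10.63

l_2 = 0.341. Conditional survival from age 2 to x is l_x / l_2.
  x=2: (0.341/0.341) × 2.8 = 2.8000
  x=3: (0.190/0.341) × 6.8 = 3.7889
  x=4: (0.164/0.341) × 8.4 = 4.0399
Sum = 2.8000 + 3.7889 + 4.0399 = 10.6287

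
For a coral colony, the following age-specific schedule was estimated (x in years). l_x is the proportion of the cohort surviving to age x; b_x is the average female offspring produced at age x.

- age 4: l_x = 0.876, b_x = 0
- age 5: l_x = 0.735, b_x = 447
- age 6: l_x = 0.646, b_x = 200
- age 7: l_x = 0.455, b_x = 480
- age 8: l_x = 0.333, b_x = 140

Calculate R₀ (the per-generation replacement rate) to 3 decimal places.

722.765

R₀ = Σ l_x b_x:
  age 4: 0.876 × 0 = 0.0000
  age 5: 0.735 × 447 = 328.5450
  age 6: 0.646 × 200 = 129.2000
  age 7: 0.455 × 480 = 218.4000
  age 8: 0.333 × 140 = 46.6200
R₀ = 0.0000 + 328.5450 + 129.2000 + 218.4000 + 46.6200 = 722.7650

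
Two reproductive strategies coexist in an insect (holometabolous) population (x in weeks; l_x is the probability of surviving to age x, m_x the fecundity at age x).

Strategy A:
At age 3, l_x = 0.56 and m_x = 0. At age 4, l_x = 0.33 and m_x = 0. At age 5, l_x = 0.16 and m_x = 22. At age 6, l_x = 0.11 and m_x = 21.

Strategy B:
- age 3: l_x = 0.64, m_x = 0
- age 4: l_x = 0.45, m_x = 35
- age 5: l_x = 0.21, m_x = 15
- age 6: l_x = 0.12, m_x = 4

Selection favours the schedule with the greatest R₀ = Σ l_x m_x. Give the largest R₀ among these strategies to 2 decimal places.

Strategy A: R₀ = 0.56×0 + 0.33×0 + 0.16×22 + 0.11×21 = 5.8300
Strategy B: R₀ = 0.64×0 + 0.45×35 + 0.21×15 + 0.12×4 = 19.3800
Highest R₀: strategy B with 19.3800.

19.38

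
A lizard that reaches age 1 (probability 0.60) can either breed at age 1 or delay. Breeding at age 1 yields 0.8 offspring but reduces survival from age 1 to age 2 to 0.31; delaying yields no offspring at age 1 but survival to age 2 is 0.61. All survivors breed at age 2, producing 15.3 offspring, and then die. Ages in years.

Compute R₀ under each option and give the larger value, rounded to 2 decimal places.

5.60

breed at age 1: R₀ = 0.60 × (0.8 + 0.31 × 15.3) = 0.60 × 5.5430 = 3.3258
delay to age 2: R₀ = 0.60 × (0.61 × 15.3) = 0.60 × 9.3330 = 5.5998
Higher: delay to age 2 (5.5998).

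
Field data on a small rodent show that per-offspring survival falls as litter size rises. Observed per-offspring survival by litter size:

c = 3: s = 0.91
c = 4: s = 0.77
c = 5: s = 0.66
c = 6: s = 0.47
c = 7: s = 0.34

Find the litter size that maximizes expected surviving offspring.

Expected surviving offspring = c × s(c):
  c=3: 3 × 0.91 = 2.730
  c=4: 4 × 0.77 = 3.080
  c=5: 5 × 0.66 = 3.300
  c=6: 6 × 0.47 = 2.820
  c=7: 7 × 0.34 = 2.380
Maximum at c = 5 (3.300 surviving offspring).

5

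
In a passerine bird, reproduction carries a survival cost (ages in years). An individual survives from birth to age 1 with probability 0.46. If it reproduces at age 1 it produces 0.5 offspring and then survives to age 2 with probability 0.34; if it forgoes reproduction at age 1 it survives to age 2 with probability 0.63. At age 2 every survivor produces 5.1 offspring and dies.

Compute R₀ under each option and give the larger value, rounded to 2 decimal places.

1.48

breed at age 1: R₀ = 0.46 × (0.5 + 0.34 × 5.1) = 0.46 × 2.2340 = 1.0276
delay to age 2: R₀ = 0.46 × (0.63 × 5.1) = 0.46 × 3.2130 = 1.4780
Higher: delay to age 2 (1.4780).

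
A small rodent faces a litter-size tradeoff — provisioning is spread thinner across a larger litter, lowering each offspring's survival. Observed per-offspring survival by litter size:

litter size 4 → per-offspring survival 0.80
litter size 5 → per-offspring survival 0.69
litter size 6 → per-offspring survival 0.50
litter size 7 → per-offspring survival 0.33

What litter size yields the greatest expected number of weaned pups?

Expected weaned pups = c × s(c):
  c=4: 4 × 0.80 = 3.200
  c=5: 5 × 0.69 = 3.450
  c=6: 6 × 0.50 = 3.000
  c=7: 7 × 0.33 = 2.310
Maximum at c = 5 (3.450 weaned pups).

5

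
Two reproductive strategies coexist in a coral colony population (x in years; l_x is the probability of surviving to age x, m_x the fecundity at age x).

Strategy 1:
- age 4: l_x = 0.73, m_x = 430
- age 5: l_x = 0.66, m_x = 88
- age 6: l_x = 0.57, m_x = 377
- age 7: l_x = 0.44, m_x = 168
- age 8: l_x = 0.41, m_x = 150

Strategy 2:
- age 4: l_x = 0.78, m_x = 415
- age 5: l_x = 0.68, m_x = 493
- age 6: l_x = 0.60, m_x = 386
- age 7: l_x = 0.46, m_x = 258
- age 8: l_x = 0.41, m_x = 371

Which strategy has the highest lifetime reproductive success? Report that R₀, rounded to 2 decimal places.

1161.33

Strategy 1: R₀ = 0.73×430 + 0.66×88 + 0.57×377 + 0.44×168 + 0.41×150 = 722.2900
Strategy 2: R₀ = 0.78×415 + 0.68×493 + 0.60×386 + 0.46×258 + 0.41×371 = 1161.3300
Highest R₀: strategy 2 with 1161.3300.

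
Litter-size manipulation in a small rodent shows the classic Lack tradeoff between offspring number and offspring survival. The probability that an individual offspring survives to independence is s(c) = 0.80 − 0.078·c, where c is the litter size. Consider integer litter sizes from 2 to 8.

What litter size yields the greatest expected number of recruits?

Expected recruits = c × s(c):
  c=2: 2 × 0.644 = 1.288
  c=3: 3 × 0.566 = 1.698
  c=4: 4 × 0.488 = 1.952
  c=5: 5 × 0.410 = 2.050
  c=6: 6 × 0.332 = 1.992
  c=7: 7 × 0.254 = 1.778
  c=8: 8 × 0.176 = 1.408
Maximum at c = 5 (2.050 recruits).

5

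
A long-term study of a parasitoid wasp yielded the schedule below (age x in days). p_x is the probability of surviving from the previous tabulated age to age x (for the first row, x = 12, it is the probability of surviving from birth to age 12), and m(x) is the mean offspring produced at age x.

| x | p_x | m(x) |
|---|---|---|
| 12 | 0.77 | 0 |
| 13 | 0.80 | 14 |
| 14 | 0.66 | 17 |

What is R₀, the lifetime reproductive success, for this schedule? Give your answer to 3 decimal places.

15.536

Survivorship from birth: l_x = p_12·p_13·…·p_x.
  l_12 = 0.77000
  l_13 = 0.61600
  l_14 = 0.40656
R₀ = Σ l_x m(x):
  age 12: 0.77000 × 0 = 0.0000
  age 13: 0.61600 × 14 = 8.6240
  age 14: 0.40656 × 17 = 6.9115
R₀ = 0.0000 + 8.6240 + 6.9115 = 15.5355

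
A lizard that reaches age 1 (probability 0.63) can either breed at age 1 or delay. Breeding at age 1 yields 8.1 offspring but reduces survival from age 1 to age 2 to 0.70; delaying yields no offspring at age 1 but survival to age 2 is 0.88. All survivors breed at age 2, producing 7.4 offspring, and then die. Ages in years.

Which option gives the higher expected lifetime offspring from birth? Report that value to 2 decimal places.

8.37

breed at age 1: R₀ = 0.63 × (8.1 + 0.70 × 7.4) = 0.63 × 13.2800 = 8.3664
delay to age 2: R₀ = 0.63 × (0.88 × 7.4) = 0.63 × 6.5120 = 4.1026
Higher: breed at age 1 (8.3664).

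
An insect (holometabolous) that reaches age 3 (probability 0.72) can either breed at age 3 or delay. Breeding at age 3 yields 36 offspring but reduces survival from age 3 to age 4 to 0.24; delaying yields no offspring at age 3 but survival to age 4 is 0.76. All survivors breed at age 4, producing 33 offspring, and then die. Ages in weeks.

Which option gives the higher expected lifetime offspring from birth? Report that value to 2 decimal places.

31.62

breed at age 3: R₀ = 0.72 × (36 + 0.24 × 33) = 0.72 × 43.9200 = 31.6224
delay to age 4: R₀ = 0.72 × (0.76 × 33) = 0.72 × 25.0800 = 18.0576
Higher: breed at age 3 (31.6224).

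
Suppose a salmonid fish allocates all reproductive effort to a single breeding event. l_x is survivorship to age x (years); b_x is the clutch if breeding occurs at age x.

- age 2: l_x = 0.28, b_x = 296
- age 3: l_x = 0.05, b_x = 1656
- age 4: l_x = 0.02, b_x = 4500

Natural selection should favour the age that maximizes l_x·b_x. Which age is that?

Expected offspring if breeding at age x = l_x × b_x:
  age 2: 0.28 × 296 = 82.880
  age 3: 0.05 × 1656 = 82.800
  age 4: 0.02 × 4500 = 90.000
Maximum at age 4 (90.000).

4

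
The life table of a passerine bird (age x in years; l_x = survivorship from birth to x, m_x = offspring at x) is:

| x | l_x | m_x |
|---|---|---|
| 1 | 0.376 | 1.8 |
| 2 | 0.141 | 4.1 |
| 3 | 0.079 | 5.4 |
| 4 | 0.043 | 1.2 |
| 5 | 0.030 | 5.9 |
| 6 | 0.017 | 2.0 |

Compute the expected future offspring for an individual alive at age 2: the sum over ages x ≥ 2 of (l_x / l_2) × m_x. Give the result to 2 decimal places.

l_2 = 0.141. Conditional survival from age 2 to x is l_x / l_2.
  x=2: (0.141/0.141) × 4.1 = 4.1000
  x=3: (0.079/0.141) × 5.4 = 3.0255
  x=4: (0.043/0.141) × 1.2 = 0.3660
  x=5: (0.030/0.141) × 5.9 = 1.2553
  x=6: (0.017/0.141) × 2.0 = 0.2411
Sum = 4.1000 + 3.0255 + 0.3660 + 1.2553 + 0.2411 = 8.9879

8.99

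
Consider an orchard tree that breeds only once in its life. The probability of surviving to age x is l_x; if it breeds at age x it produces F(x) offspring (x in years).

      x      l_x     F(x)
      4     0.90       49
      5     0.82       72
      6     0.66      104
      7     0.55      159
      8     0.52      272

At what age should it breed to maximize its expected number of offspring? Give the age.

8

Expected offspring if breeding at age x = l_x × F(x):
  age 4: 0.90 × 49 = 44.100
  age 5: 0.82 × 72 = 59.040
  age 6: 0.66 × 104 = 68.640
  age 7: 0.55 × 159 = 87.450
  age 8: 0.52 × 272 = 141.440
Maximum at age 8 (141.440).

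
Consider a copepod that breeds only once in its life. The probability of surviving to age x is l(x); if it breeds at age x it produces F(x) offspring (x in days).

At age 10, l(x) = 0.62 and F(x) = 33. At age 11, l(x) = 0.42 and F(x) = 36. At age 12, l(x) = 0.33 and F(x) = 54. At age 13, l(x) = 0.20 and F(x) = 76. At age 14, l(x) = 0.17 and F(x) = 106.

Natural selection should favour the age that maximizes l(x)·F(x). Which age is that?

10

Expected offspring if breeding at age x = l(x) × F(x):
  age 10: 0.62 × 33 = 20.460
  age 11: 0.42 × 36 = 15.120
  age 12: 0.33 × 54 = 17.820
  age 13: 0.20 × 76 = 15.200
  age 14: 0.17 × 106 = 18.020
Maximum at age 10 (20.460).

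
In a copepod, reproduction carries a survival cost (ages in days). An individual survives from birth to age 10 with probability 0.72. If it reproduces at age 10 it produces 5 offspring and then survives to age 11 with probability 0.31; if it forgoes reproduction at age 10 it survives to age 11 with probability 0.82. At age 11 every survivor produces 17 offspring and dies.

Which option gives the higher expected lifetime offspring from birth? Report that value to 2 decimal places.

breed at age 10: R₀ = 0.72 × (5 + 0.31 × 17) = 0.72 × 10.2700 = 7.3944
delay to age 11: R₀ = 0.72 × (0.82 × 17) = 0.72 × 13.9400 = 10.0368
Higher: delay to age 11 (10.0368).

10.04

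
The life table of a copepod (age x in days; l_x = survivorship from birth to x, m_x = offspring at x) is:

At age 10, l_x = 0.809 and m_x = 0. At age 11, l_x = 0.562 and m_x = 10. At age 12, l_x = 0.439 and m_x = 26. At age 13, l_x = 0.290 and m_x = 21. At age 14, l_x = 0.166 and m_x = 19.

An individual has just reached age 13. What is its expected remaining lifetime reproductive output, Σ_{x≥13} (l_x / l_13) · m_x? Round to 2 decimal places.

31.88

l_13 = 0.290. Conditional survival from age 13 to x is l_x / l_13.
  x=13: (0.290/0.290) × 21 = 21.0000
  x=14: (0.166/0.290) × 19 = 10.8759
Sum = 21.0000 + 10.8759 = 31.8759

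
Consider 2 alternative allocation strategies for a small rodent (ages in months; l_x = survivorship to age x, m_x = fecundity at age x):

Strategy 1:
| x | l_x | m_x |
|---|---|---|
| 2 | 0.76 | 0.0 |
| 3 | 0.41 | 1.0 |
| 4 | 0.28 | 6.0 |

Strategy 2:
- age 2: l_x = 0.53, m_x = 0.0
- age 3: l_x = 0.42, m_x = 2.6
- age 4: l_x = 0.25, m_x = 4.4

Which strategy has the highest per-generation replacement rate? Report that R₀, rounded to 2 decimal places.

2.19

Strategy 1: R₀ = 0.76×0.0 + 0.41×1.0 + 0.28×6.0 = 2.0900
Strategy 2: R₀ = 0.53×0.0 + 0.42×2.6 + 0.25×4.4 = 2.1920
Highest R₀: strategy 2 with 2.1920.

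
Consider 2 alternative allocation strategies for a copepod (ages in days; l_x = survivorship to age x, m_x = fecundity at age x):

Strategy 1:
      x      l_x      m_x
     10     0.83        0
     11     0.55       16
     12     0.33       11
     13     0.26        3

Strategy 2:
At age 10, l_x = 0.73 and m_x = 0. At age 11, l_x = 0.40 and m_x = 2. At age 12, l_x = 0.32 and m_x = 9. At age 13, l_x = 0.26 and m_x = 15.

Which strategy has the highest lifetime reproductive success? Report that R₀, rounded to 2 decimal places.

13.21

Strategy 1: R₀ = 0.83×0 + 0.55×16 + 0.33×11 + 0.26×3 = 13.2100
Strategy 2: R₀ = 0.73×0 + 0.40×2 + 0.32×9 + 0.26×15 = 7.5800
Highest R₀: strategy 1 with 13.2100.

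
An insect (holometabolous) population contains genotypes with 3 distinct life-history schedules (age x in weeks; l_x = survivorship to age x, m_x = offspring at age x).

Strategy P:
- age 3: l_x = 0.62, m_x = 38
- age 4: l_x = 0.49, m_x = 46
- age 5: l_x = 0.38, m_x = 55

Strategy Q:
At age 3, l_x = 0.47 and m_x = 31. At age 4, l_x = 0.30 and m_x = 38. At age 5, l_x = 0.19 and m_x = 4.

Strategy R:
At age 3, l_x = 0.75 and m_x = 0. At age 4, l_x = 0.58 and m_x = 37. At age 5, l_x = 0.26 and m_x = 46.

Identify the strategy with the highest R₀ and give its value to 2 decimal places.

67.00

Strategy P: R₀ = 0.62×38 + 0.49×46 + 0.38×55 = 67.0000
Strategy Q: R₀ = 0.47×31 + 0.30×38 + 0.19×4 = 26.7300
Strategy R: R₀ = 0.75×0 + 0.58×37 + 0.26×46 = 33.4200
Highest R₀: strategy P with 67.0000.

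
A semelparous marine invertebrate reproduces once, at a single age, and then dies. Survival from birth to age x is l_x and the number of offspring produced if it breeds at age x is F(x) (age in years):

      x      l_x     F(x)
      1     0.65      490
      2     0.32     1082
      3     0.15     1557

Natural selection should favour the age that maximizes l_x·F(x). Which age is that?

2

Expected offspring if breeding at age x = l_x × F(x):
  age 1: 0.65 × 490 = 318.500
  age 2: 0.32 × 1082 = 346.240
  age 3: 0.15 × 1557 = 233.550
Maximum at age 2 (346.240).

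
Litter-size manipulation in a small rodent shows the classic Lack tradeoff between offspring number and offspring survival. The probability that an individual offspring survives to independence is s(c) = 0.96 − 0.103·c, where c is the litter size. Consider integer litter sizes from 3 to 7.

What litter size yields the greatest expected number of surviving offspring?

5

Expected surviving offspring = c × s(c):
  c=3: 3 × 0.651 = 1.953
  c=4: 4 × 0.548 = 2.192
  c=5: 5 × 0.445 = 2.225
  c=6: 6 × 0.342 = 2.052
  c=7: 7 × 0.239 = 1.673
Maximum at c = 5 (2.225 surviving offspring).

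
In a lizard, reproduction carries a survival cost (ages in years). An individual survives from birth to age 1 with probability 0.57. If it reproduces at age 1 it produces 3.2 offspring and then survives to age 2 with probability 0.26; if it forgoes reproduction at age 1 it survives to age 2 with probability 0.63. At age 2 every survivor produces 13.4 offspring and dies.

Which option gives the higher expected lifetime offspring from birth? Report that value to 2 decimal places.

breed at age 1: R₀ = 0.57 × (3.2 + 0.26 × 13.4) = 0.57 × 6.6840 = 3.8099
delay to age 2: R₀ = 0.57 × (0.63 × 13.4) = 0.57 × 8.4420 = 4.8119
Higher: delay to age 2 (4.8119).

4.81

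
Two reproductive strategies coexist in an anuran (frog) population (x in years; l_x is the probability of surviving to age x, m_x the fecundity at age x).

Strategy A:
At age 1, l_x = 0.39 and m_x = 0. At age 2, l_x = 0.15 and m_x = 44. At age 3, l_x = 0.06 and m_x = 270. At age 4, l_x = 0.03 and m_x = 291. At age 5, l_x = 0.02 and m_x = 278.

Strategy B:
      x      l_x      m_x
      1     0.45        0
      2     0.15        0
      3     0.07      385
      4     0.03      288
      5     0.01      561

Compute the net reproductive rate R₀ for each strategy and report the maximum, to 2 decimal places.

Strategy A: R₀ = 0.39×0 + 0.15×44 + 0.06×270 + 0.03×291 + 0.02×278 = 37.0900
Strategy B: R₀ = 0.45×0 + 0.15×0 + 0.07×385 + 0.03×288 + 0.01×561 = 41.2000
Highest R₀: strategy B with 41.2000.

41.20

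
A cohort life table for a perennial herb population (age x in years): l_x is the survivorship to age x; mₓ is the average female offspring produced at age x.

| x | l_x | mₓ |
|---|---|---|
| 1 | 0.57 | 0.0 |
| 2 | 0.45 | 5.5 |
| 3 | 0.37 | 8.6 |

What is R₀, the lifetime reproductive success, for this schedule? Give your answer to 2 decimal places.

5.66

R₀ = Σ l_x mₓ:
  age 1: 0.57 × 0.0 = 0.0000
  age 2: 0.45 × 5.5 = 2.4750
  age 3: 0.37 × 8.6 = 3.1820
R₀ = 0.0000 + 2.4750 + 3.1820 = 5.6570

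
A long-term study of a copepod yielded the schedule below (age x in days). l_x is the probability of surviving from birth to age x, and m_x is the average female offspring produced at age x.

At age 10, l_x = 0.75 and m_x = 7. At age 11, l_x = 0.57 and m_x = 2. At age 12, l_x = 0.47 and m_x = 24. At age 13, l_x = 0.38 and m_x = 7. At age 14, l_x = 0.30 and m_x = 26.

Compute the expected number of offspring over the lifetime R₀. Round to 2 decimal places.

R₀ = Σ l_x m_x:
  age 10: 0.75 × 7 = 5.2500
  age 11: 0.57 × 2 = 1.1400
  age 12: 0.47 × 24 = 11.2800
  age 13: 0.38 × 7 = 2.6600
  age 14: 0.30 × 26 = 7.8000
R₀ = 5.2500 + 1.1400 + 11.2800 + 2.6600 + 7.8000 = 28.1300

28.13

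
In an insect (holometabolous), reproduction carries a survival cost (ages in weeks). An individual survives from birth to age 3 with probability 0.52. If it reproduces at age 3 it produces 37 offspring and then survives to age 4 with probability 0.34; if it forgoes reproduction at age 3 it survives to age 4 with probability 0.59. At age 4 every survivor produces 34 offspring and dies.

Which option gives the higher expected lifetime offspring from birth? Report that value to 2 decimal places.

25.25

breed at age 3: R₀ = 0.52 × (37 + 0.34 × 34) = 0.52 × 48.5600 = 25.2512
delay to age 4: R₀ = 0.52 × (0.59 × 34) = 0.52 × 20.0600 = 10.4312
Higher: breed at age 3 (25.2512).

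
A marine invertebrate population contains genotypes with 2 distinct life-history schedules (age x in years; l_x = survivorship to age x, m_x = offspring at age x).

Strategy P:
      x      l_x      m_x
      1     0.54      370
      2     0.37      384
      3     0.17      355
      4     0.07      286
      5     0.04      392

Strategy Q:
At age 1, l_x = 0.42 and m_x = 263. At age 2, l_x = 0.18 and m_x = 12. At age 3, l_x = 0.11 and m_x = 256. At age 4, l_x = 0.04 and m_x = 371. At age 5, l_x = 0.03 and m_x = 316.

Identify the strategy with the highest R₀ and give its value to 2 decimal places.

437.93

Strategy P: R₀ = 0.54×370 + 0.37×384 + 0.17×355 + 0.07×286 + 0.04×392 = 437.9300
Strategy Q: R₀ = 0.42×263 + 0.18×12 + 0.11×256 + 0.04×371 + 0.03×316 = 165.1000
Highest R₀: strategy P with 437.9300.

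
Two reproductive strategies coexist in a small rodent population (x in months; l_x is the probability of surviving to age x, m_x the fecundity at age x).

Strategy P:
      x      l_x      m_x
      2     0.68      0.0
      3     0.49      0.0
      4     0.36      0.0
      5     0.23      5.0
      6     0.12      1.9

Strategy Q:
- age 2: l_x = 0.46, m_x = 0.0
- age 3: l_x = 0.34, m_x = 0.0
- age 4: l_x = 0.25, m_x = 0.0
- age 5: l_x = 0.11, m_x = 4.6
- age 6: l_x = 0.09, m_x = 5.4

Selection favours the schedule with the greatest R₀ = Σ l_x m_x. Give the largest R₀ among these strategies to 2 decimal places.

Strategy P: R₀ = 0.68×0.0 + 0.49×0.0 + 0.36×0.0 + 0.23×5.0 + 0.12×1.9 = 1.3780
Strategy Q: R₀ = 0.46×0.0 + 0.34×0.0 + 0.25×0.0 + 0.11×4.6 + 0.09×5.4 = 0.9920
Highest R₀: strategy P with 1.3780.

1.38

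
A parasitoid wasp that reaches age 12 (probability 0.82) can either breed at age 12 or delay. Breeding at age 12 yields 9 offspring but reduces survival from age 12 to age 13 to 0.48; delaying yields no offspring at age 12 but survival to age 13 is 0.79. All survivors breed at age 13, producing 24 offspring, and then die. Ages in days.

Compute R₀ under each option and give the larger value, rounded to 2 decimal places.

16.83

breed at age 12: R₀ = 0.82 × (9 + 0.48 × 24) = 0.82 × 20.5200 = 16.8264
delay to age 13: R₀ = 0.82 × (0.79 × 24) = 0.82 × 18.9600 = 15.5472
Higher: breed at age 12 (16.8264).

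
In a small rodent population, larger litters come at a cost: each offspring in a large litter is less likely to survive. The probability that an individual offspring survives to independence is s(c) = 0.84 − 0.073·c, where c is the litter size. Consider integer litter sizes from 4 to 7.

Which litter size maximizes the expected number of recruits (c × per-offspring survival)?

Expected recruits = c × s(c):
  c=4: 4 × 0.548 = 2.192
  c=5: 5 × 0.475 = 2.375
  c=6: 6 × 0.402 = 2.412
  c=7: 7 × 0.329 = 2.303
Maximum at c = 6 (2.412 recruits).

6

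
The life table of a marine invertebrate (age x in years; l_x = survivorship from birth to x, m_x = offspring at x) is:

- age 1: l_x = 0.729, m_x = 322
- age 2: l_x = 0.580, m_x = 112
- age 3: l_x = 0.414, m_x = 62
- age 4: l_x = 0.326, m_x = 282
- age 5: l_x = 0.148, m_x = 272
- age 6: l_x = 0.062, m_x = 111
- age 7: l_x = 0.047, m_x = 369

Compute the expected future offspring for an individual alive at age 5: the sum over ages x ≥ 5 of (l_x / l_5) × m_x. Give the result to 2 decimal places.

l_5 = 0.148. Conditional survival from age 5 to x is l_x / l_5.
  x=5: (0.148/0.148) × 272 = 272.0000
  x=6: (0.062/0.148) × 111 = 46.5000
  x=7: (0.047/0.148) × 369 = 117.1824
Sum = 272.0000 + 46.5000 + 117.1824 = 435.6824

435.68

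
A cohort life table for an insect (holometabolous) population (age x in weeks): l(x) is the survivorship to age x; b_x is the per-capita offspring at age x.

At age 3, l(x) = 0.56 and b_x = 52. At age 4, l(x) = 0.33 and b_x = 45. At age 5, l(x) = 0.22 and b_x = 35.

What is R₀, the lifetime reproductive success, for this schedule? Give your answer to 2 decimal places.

R₀ = Σ l(x) b_x:
  age 3: 0.56 × 52 = 29.1200
  age 4: 0.33 × 45 = 14.8500
  age 5: 0.22 × 35 = 7.7000
R₀ = 29.1200 + 14.8500 + 7.7000 = 51.6700

51.67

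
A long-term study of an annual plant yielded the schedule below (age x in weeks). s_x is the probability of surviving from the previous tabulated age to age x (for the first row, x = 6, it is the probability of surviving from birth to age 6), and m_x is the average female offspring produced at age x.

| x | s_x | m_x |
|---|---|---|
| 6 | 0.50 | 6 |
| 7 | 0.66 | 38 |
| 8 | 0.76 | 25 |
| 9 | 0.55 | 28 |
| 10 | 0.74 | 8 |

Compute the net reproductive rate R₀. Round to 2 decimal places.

Survivorship from birth: l_x = s_6·s_7·…·s_x.
  l_6 = 0.50000
  l_7 = 0.33000
  l_8 = 0.25080
  l_9 = 0.13794
  l_10 = 0.10208
R₀ = Σ l_x m_x:
  age 6: 0.50000 × 6 = 3.0000
  age 7: 0.33000 × 38 = 12.5400
  age 8: 0.25080 × 25 = 6.2700
  age 9: 0.13794 × 28 = 3.8623
  age 10: 0.10208 × 8 = 0.8166
R₀ = 3.0000 + 12.5400 + 6.2700 + 3.8623 + 0.8166 = 26.4890

26.49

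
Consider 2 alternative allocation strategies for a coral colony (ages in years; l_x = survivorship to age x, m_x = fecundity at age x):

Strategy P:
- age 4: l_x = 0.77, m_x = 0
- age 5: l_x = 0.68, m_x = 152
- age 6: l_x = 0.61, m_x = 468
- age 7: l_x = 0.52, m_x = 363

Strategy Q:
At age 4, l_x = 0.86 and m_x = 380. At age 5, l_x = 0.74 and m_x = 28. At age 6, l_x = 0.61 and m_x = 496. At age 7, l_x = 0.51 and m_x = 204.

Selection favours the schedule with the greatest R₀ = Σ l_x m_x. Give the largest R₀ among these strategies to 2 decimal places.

Strategy P: R₀ = 0.77×0 + 0.68×152 + 0.61×468 + 0.52×363 = 577.6000
Strategy Q: R₀ = 0.86×380 + 0.74×28 + 0.61×496 + 0.51×204 = 754.1200
Highest R₀: strategy Q with 754.1200.

754.12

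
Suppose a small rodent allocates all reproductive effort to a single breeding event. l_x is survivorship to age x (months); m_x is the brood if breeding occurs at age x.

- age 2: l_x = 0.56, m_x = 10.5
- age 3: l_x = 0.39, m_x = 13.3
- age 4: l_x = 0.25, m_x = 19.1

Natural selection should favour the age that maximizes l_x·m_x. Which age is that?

Expected offspring if breeding at age x = l_x × m_x:
  age 2: 0.56 × 10.5 = 5.880
  age 3: 0.39 × 13.3 = 5.187
  age 4: 0.25 × 19.1 = 4.775
Maximum at age 2 (5.880).

2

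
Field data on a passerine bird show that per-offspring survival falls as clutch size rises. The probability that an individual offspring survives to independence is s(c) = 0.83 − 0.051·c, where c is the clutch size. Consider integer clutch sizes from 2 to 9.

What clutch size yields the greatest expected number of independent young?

8

Expected independent young = c × s(c):
  c=2: 2 × 0.728 = 1.456
  c=3: 3 × 0.677 = 2.031
  c=4: 4 × 0.626 = 2.504
  c=5: 5 × 0.575 = 2.875
  c=6: 6 × 0.524 = 3.144
  c=7: 7 × 0.473 = 3.311
  c=8: 8 × 0.422 = 3.376
  c=9: 9 × 0.371 = 3.339
Maximum at c = 8 (3.376 independent young).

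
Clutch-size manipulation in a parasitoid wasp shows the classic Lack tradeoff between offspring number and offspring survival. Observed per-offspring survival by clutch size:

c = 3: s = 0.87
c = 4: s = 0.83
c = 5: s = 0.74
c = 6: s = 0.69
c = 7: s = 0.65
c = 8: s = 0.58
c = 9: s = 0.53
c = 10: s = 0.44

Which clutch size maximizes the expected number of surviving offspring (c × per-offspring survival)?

Expected surviving offspring = c × s(c):
  c=3: 3 × 0.87 = 2.610
  c=4: 4 × 0.83 = 3.320
  c=5: 5 × 0.74 = 3.700
  c=6: 6 × 0.69 = 4.140
  c=7: 7 × 0.65 = 4.550
  c=8: 8 × 0.58 = 4.640
  c=9: 9 × 0.53 = 4.770
  c=10: 10 × 0.44 = 4.400
Maximum at c = 9 (4.770 surviving offspring).

9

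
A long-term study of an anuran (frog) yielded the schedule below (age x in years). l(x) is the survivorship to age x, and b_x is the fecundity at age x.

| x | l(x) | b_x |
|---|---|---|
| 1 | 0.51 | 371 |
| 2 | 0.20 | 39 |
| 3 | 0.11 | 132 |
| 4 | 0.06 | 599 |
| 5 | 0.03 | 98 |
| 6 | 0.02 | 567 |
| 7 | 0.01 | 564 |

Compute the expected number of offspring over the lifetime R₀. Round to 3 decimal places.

R₀ = Σ l(x) b_x:
  age 1: 0.51 × 371 = 189.2100
  age 2: 0.20 × 39 = 7.8000
  age 3: 0.11 × 132 = 14.5200
  age 4: 0.06 × 599 = 35.9400
  age 5: 0.03 × 98 = 2.9400
  age 6: 0.02 × 567 = 11.3400
  age 7: 0.01 × 564 = 5.6400
R₀ = 189.2100 + 7.8000 + 14.5200 + 35.9400 + 2.9400 + 11.3400 + 5.6400 = 267.3900

267.390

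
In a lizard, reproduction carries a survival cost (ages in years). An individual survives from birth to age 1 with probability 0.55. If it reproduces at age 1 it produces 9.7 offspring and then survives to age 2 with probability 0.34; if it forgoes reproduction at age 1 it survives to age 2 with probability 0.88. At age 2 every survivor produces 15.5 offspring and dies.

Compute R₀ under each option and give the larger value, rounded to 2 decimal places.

8.23

breed at age 1: R₀ = 0.55 × (9.7 + 0.34 × 15.5) = 0.55 × 14.9700 = 8.2335
delay to age 2: R₀ = 0.55 × (0.88 × 15.5) = 0.55 × 13.6400 = 7.5020
Higher: breed at age 1 (8.2335).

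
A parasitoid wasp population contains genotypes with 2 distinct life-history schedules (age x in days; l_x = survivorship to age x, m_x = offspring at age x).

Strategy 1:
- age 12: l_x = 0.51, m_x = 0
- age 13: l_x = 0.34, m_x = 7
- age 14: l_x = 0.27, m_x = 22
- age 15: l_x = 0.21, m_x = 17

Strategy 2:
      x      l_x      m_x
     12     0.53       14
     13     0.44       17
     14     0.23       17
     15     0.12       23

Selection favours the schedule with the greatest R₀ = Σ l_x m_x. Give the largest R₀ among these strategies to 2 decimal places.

Strategy 1: R₀ = 0.51×0 + 0.34×7 + 0.27×22 + 0.21×17 = 11.8900
Strategy 2: R₀ = 0.53×14 + 0.44×17 + 0.23×17 + 0.12×23 = 21.5700
Highest R₀: strategy 2 with 21.5700.

21.57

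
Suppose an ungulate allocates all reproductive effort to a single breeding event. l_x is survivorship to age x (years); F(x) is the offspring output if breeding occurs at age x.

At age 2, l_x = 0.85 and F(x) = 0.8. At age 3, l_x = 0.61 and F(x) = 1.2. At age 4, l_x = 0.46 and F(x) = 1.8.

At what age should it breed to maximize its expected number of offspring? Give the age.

4

Expected offspring if breeding at age x = l_x × F(x):
  age 2: 0.85 × 0.8 = 0.680
  age 3: 0.61 × 1.2 = 0.732
  age 4: 0.46 × 1.8 = 0.828
Maximum at age 4 (0.828).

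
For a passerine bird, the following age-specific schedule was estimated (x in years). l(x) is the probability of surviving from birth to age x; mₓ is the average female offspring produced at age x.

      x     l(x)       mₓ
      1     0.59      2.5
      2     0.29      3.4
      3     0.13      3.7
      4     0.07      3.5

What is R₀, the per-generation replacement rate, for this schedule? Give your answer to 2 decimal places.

R₀ = Σ l(x) mₓ:
  age 1: 0.59 × 2.5 = 1.4750
  age 2: 0.29 × 3.4 = 0.9860
  age 3: 0.13 × 3.7 = 0.4810
  age 4: 0.07 × 3.5 = 0.2450
R₀ = 1.4750 + 0.9860 + 0.4810 + 0.2450 = 3.1870

3.19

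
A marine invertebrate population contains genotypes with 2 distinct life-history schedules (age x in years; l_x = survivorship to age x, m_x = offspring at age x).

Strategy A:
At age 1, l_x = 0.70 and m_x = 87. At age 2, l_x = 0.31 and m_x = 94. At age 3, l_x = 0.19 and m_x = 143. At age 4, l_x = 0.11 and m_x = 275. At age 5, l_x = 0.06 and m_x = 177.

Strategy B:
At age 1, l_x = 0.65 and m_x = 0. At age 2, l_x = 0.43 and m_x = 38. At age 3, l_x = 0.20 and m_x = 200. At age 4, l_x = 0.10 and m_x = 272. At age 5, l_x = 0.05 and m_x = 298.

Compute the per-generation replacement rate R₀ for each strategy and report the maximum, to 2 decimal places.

158.08

Strategy A: R₀ = 0.70×87 + 0.31×94 + 0.19×143 + 0.11×275 + 0.06×177 = 158.0800
Strategy B: R₀ = 0.65×0 + 0.43×38 + 0.20×200 + 0.10×272 + 0.05×298 = 98.4400
Highest R₀: strategy A with 158.0800.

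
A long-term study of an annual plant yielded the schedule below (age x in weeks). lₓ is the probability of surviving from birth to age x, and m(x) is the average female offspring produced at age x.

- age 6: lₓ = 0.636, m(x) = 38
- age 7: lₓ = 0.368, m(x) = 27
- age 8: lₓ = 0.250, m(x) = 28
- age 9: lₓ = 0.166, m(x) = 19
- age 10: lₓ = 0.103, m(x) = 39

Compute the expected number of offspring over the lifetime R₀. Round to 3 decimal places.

48.275

R₀ = Σ lₓ m(x):
  age 6: 0.636 × 38 = 24.1680
  age 7: 0.368 × 27 = 9.9360
  age 8: 0.250 × 28 = 7.0000
  age 9: 0.166 × 19 = 3.1540
  age 10: 0.103 × 39 = 4.0170
R₀ = 24.1680 + 9.9360 + 7.0000 + 3.1540 + 4.0170 = 48.2750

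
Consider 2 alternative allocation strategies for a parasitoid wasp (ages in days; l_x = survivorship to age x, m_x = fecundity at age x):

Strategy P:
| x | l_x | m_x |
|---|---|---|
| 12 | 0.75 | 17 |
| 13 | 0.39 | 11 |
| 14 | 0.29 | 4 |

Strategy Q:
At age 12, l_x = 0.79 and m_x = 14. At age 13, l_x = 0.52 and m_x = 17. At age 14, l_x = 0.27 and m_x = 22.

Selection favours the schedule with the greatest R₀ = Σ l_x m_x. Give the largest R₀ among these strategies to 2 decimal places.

Strategy P: R₀ = 0.75×17 + 0.39×11 + 0.29×4 = 18.2000
Strategy Q: R₀ = 0.79×14 + 0.52×17 + 0.27×22 = 25.8400
Highest R₀: strategy Q with 25.8400.

25.84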